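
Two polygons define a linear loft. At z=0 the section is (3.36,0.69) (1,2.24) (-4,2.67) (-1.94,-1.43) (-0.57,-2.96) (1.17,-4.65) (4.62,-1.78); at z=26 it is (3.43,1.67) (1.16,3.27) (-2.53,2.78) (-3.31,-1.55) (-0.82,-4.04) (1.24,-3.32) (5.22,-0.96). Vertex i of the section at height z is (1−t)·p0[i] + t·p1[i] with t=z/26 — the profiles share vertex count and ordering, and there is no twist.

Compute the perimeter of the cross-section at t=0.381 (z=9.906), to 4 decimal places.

Perimeter at t=0.381: 23.6849

Cross-section at t=0.381: each vertex is (1-t)·p0[i] + t·p1[i].
  v1: (1-0.381)·(3.36,0.69) + 0.381·(3.43,1.67) = (3.3867,1.0634)
  v2: (1-0.381)·(1,2.24) + 0.381·(1.16,3.27) = (1.0610,2.6324)
  v3: (1-0.381)·(-4,2.67) + 0.381·(-2.53,2.78) = (-3.4399,2.7119)
  v4: (1-0.381)·(-1.94,-1.43) + 0.381·(-3.31,-1.55) = (-2.4620,-1.4757)
  v5: (1-0.381)·(-0.57,-2.96) + 0.381·(-0.82,-4.04) = (-0.6652,-3.3715)
  v6: (1-0.381)·(1.17,-4.65) + 0.381·(1.24,-3.32) = (1.1967,-4.1433)
  v7: (1-0.381)·(4.62,-1.78) + 0.381·(5.22,-0.96) = (4.8486,-1.4676)
Perimeter = Σ |v_{i+1} − v_i|:
  edge 1→2: √(-2.3257² + 1.5691²) = 2.8055 (running 2.8055)
  edge 2→3: √(-4.5009² + 0.0795²) = 4.5016 (running 7.3071)
  edge 3→4: √(0.9780² + -4.1876²) = 4.3003 (running 11.6074)
  edge 4→5: √(1.7967² + -1.8958²) = 2.6119 (running 14.2193)
  edge 5→6: √(1.8619² + -0.7718²) = 2.0155 (running 16.2349)
  edge 6→7: √(3.6519² + 2.6757²) = 4.5272 (running 20.7621)
  edge 7→1: √(-1.4619² + 2.5310²) = 2.9228 (running 23.6849)
Perimeter = 23.6849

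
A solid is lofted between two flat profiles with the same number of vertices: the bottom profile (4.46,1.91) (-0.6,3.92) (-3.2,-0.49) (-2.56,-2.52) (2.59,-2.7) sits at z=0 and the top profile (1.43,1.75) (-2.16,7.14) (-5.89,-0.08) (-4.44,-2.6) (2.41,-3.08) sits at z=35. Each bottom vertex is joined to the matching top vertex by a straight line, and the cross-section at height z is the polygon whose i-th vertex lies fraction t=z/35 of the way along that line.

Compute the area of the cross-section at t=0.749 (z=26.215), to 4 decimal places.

Cross-section at t=0.749: each vertex is (1-t)·p0[i] + t·p1[i].
  v1: (1-0.749)·(4.46,1.91) + 0.749·(1.43,1.75) = (2.1905,1.7902)
  v2: (1-0.749)·(-0.6,3.92) + 0.749·(-2.16,7.14) = (-1.7684,6.3318)
  v3: (1-0.749)·(-3.2,-0.49) + 0.749·(-5.89,-0.08) = (-5.2148,-0.1829)
  v4: (1-0.749)·(-2.56,-2.52) + 0.749·(-4.44,-2.6) = (-3.9681,-2.5799)
  v5: (1-0.749)·(2.59,-2.7) + 0.749·(2.41,-3.08) = (2.4552,-2.9846)
Shoelace sum Σ(x_i·y_{i+1} − x_{i+1}·y_i):
  i=1: 2.1905·6.3318 − -1.7684·1.7902 = +17.0357 (running +17.0357)
  i=2: -1.7684·-0.1829 − -5.2148·6.3318 = +33.3425 (running +50.3782)
  i=3: -5.2148·-2.5799 − -3.9681·-0.1829 = +12.7280 (running +63.1062)
  i=4: -3.9681·-2.9846 − 2.4552·-2.5799 = +18.1775 (running +81.2837)
  i=5: 2.4552·1.7902 − 2.1905·-2.9846 = +10.9331 (running +92.2168)
Area = |Σ|/2 = |92.2168|/2 = 46.1084

Area at t=0.749: 46.1084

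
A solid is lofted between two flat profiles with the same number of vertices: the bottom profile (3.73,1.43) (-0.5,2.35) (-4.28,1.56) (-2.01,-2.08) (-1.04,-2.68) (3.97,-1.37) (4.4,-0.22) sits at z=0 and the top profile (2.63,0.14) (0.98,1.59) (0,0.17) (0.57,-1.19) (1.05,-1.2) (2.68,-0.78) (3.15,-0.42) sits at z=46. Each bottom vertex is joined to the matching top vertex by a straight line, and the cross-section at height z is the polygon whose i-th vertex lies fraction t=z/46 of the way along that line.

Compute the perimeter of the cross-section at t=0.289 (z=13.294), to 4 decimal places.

Cross-section at t=0.289: each vertex is (1-t)·p0[i] + t·p1[i].
  v1: (1-0.289)·(3.73,1.43) + 0.289·(2.63,0.14) = (3.4121,1.0572)
  v2: (1-0.289)·(-0.5,2.35) + 0.289·(0.98,1.59) = (-0.0723,2.1304)
  v3: (1-0.289)·(-4.28,1.56) + 0.289·(0,0.17) = (-3.0431,1.1583)
  v4: (1-0.289)·(-2.01,-2.08) + 0.289·(0.57,-1.19) = (-1.2644,-1.8228)
  v5: (1-0.289)·(-1.04,-2.68) + 0.289·(1.05,-1.2) = (-0.4360,-2.2523)
  v6: (1-0.289)·(3.97,-1.37) + 0.289·(2.68,-0.78) = (3.5972,-1.1995)
  v7: (1-0.289)·(4.4,-0.22) + 0.289·(3.15,-0.42) = (4.0388,-0.2778)
Perimeter = Σ |v_{i+1} − v_i|:
  edge 1→2: √(-3.4844² + 1.0732²) = 3.6459 (running 3.6459)
  edge 2→3: √(-2.9708² + -0.9721²) = 3.1258 (running 6.7717)
  edge 3→4: √(1.7787² + -2.9811²) = 3.4714 (running 10.2431)
  edge 4→5: √(0.8284² + -0.4295²) = 0.9331 (running 11.1762)
  edge 5→6: √(4.0332² + 1.0528²) = 4.1683 (running 15.3445)
  edge 6→7: √(0.4416² + 0.9217²) = 1.0220 (running 16.3665)
  edge 7→1: √(-0.6267² + 1.3350²) = 1.4748 (running 17.8413)
Perimeter = 17.8413

Perimeter at t=0.289: 17.8413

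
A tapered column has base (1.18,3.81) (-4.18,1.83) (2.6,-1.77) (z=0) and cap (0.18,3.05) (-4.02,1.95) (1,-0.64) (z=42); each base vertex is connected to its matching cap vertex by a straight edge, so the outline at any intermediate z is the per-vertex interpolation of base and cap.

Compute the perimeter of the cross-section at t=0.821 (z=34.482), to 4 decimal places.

Perimeter at t=0.821: 14.7289

Cross-section at t=0.821: each vertex is (1-t)·p0[i] + t·p1[i].
  v1: (1-0.821)·(1.18,3.81) + 0.821·(0.18,3.05) = (0.3590,3.1860)
  v2: (1-0.821)·(-4.18,1.83) + 0.821·(-4.02,1.95) = (-4.0486,1.9285)
  v3: (1-0.821)·(2.6,-1.77) + 0.821·(1,-0.64) = (1.2864,-0.8423)
Perimeter = Σ |v_{i+1} − v_i|:
  edge 1→2: √(-4.4076² + -1.2575²) = 4.5835 (running 4.5835)
  edge 2→3: √(5.3350² + -2.7708²) = 6.0116 (running 10.5952)
  edge 3→1: √(-0.9274² + 4.0283²) = 4.1337 (running 14.7289)
Perimeter = 14.7289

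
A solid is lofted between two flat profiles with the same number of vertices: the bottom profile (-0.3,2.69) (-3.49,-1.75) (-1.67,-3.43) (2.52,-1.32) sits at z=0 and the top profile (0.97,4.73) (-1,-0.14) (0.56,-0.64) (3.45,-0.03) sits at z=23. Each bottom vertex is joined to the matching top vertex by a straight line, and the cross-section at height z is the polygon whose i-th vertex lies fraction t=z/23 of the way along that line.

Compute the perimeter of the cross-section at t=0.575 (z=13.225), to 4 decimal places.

Cross-section at t=0.575: each vertex is (1-t)·p0[i] + t·p1[i].
  v1: (1-0.575)·(-0.3,2.69) + 0.575·(0.97,4.73) = (0.4302,3.8630)
  v2: (1-0.575)·(-3.49,-1.75) + 0.575·(-1,-0.14) = (-2.0583,-0.8243)
  v3: (1-0.575)·(-1.67,-3.43) + 0.575·(0.56,-0.64) = (-0.3877,-1.8258)
  v4: (1-0.575)·(2.52,-1.32) + 0.575·(3.45,-0.03) = (3.0548,-0.5783)
Perimeter = Σ |v_{i+1} − v_i|:
  edge 1→2: √(-2.4885² + -4.6873²) = 5.3069 (running 5.3069)
  edge 2→3: √(1.6705² + -1.0015²) = 1.9477 (running 7.2546)
  edge 3→4: √(3.4425² + 1.2475²) = 3.6616 (running 10.9162)
  edge 4→1: √(-2.6245² + 4.4413²) = 5.1588 (running 16.0749)
Perimeter = 16.0749

Perimeter at t=0.575: 16.0749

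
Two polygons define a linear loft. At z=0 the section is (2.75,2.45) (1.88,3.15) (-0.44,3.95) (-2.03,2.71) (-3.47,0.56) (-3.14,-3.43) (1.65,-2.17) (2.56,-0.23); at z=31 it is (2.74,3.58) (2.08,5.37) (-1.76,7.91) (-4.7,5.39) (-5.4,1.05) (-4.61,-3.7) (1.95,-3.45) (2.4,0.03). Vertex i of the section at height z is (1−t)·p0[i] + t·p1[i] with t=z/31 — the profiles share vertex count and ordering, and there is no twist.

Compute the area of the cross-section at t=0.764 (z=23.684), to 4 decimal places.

Cross-section at t=0.764: each vertex is (1-t)·p0[i] + t·p1[i].
  v1: (1-0.764)·(2.75,2.45) + 0.764·(2.74,3.58) = (2.7424,3.3133)
  v2: (1-0.764)·(1.88,3.15) + 0.764·(2.08,5.37) = (2.0328,4.8461)
  v3: (1-0.764)·(-0.44,3.95) + 0.764·(-1.76,7.91) = (-1.4485,6.9754)
  v4: (1-0.764)·(-2.03,2.71) + 0.764·(-4.7,5.39) = (-4.0699,4.7575)
  v5: (1-0.764)·(-3.47,0.56) + 0.764·(-5.4,1.05) = (-4.9445,0.9344)
  v6: (1-0.764)·(-3.14,-3.43) + 0.764·(-4.61,-3.7) = (-4.2631,-3.6363)
  v7: (1-0.764)·(1.65,-2.17) + 0.764·(1.95,-3.45) = (1.8792,-3.1479)
  v8: (1-0.764)·(2.56,-0.23) + 0.764·(2.4,0.03) = (2.4378,-0.0314)
Shoelace sum Σ(x_i·y_{i+1} − x_{i+1}·y_i):
  i=1: 2.7424·4.8461 − 2.0328·3.3133 = +6.5544 (running +6.5544)
  i=2: 2.0328·6.9754 − -1.4485·4.8461 = +21.1991 (running +27.7535)
  i=3: -1.4485·4.7575 − -4.0699·6.9754 = +21.4980 (running +49.2515)
  i=4: -4.0699·0.9344 − -4.9445·4.7575 = +19.7209 (running +68.9725)
  i=5: -4.9445·-3.6363 − -4.2631·0.9344 = +21.9629 (running +90.9354)
  i=6: -4.2631·-3.1479 − 1.8792·-3.6363 = +20.2531 (running +111.1885)
  i=7: 1.8792·-0.0314 − 2.4378·-3.1479 = +7.6149 (running +118.8034)
  i=8: 2.4378·3.3133 − 2.7424·-0.0314 = +8.1631 (running +126.9665)
Area = |Σ|/2 = |126.9665|/2 = 63.4833

Area at t=0.764: 63.4833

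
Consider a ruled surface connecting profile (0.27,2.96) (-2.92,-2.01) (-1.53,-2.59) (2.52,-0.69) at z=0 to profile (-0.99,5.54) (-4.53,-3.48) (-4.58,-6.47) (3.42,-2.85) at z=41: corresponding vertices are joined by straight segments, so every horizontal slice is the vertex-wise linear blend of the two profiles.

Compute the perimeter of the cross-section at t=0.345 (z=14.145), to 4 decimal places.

Perimeter at t=0.345: 20.8813

Cross-section at t=0.345: each vertex is (1-t)·p0[i] + t·p1[i].
  v1: (1-0.345)·(0.27,2.96) + 0.345·(-0.99,5.54) = (-0.1647,3.8501)
  v2: (1-0.345)·(-2.92,-2.01) + 0.345·(-4.53,-3.48) = (-3.4755,-2.5171)
  v3: (1-0.345)·(-1.53,-2.59) + 0.345·(-4.58,-6.47) = (-2.5823,-3.9286)
  v4: (1-0.345)·(2.52,-0.69) + 0.345·(3.42,-2.85) = (2.8305,-1.4352)
Perimeter = Σ |v_{i+1} − v_i|:
  edge 1→2: √(-3.3108² + -6.3673²) = 7.1766 (running 7.1766)
  edge 2→3: √(0.8932² + -1.4114²) = 1.6703 (running 8.8469)
  edge 3→4: √(5.4127² + 2.4934²) = 5.9594 (running 14.8063)
  edge 4→1: √(-2.9952² + 5.2853²) = 6.0750 (running 20.8813)
Perimeter = 20.8813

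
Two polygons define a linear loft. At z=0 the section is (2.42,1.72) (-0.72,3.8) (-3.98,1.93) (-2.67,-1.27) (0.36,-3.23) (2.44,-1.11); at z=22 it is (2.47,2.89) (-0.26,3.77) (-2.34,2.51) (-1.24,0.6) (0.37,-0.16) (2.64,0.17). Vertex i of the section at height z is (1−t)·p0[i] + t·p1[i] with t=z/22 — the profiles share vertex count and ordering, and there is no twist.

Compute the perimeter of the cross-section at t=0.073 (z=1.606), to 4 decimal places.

Perimeter at t=0.073: 19.9042

Cross-section at t=0.073: each vertex is (1-t)·p0[i] + t·p1[i].
  v1: (1-0.073)·(2.42,1.72) + 0.073·(2.47,2.89) = (2.4236,1.8054)
  v2: (1-0.073)·(-0.72,3.8) + 0.073·(-0.26,3.77) = (-0.6864,3.7978)
  v3: (1-0.073)·(-3.98,1.93) + 0.073·(-2.34,2.51) = (-3.8603,1.9723)
  v4: (1-0.073)·(-2.67,-1.27) + 0.073·(-1.24,0.6) = (-2.5656,-1.1335)
  v5: (1-0.073)·(0.36,-3.23) + 0.073·(0.37,-0.16) = (0.3607,-3.0059)
  v6: (1-0.073)·(2.44,-1.11) + 0.073·(2.64,0.17) = (2.4546,-1.0166)
Perimeter = Σ |v_{i+1} − v_i|:
  edge 1→2: √(-3.1101² + 1.9924²) = 3.6935 (running 3.6935)
  edge 2→3: √(-3.1739² + -1.8255²) = 3.6614 (running 7.3549)
  edge 3→4: √(1.2947² + -3.1058²) = 3.3649 (running 10.7198)
  edge 4→5: √(2.9263² + -1.8724²) = 3.4741 (running 14.1939)
  edge 5→6: √(2.0939² + 1.9893²) = 2.8882 (running 17.0821)
  edge 6→1: √(-0.0310² + 2.8220²) = 2.8221 (running 19.9042)
Perimeter = 19.9042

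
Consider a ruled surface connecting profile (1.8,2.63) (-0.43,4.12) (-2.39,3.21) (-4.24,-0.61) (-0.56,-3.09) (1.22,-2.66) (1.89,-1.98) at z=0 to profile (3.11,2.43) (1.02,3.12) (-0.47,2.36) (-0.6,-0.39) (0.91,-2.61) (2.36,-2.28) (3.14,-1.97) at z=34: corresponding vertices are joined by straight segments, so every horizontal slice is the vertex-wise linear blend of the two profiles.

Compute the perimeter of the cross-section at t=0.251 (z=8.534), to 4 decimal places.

Perimeter at t=0.251: 19.5797

Cross-section at t=0.251: each vertex is (1-t)·p0[i] + t·p1[i].
  v1: (1-0.251)·(1.8,2.63) + 0.251·(3.11,2.43) = (2.1288,2.5798)
  v2: (1-0.251)·(-0.43,4.12) + 0.251·(1.02,3.12) = (-0.0660,3.8690)
  v3: (1-0.251)·(-2.39,3.21) + 0.251·(-0.47,2.36) = (-1.9081,2.9966)
  v4: (1-0.251)·(-4.24,-0.61) + 0.251·(-0.6,-0.39) = (-3.3264,-0.5548)
  v5: (1-0.251)·(-0.56,-3.09) + 0.251·(0.91,-2.61) = (-0.1910,-2.9695)
  v6: (1-0.251)·(1.22,-2.66) + 0.251·(2.36,-2.28) = (1.5061,-2.5646)
  v7: (1-0.251)·(1.89,-1.98) + 0.251·(3.14,-1.97) = (2.2038,-1.9775)
Perimeter = Σ |v_{i+1} − v_i|:
  edge 1→2: √(-2.1949² + 1.2892²) = 2.5455 (running 2.5455)
  edge 2→3: √(-1.8420² + -0.8723²) = 2.0382 (running 4.5836)
  edge 3→4: √(-1.4183² + -3.5514²) = 3.8242 (running 8.4078)
  edge 4→5: √(3.1353² + -2.4147²) = 3.9574 (running 12.3652)
  edge 5→6: √(1.6972² + 0.4049²) = 1.7448 (running 14.1100)
  edge 6→7: √(0.6976² + 0.5871²) = 0.9118 (running 15.0218)
  edge 7→1: √(-0.0749² + 4.5573²) = 4.5579 (running 19.5797)
Perimeter = 19.5797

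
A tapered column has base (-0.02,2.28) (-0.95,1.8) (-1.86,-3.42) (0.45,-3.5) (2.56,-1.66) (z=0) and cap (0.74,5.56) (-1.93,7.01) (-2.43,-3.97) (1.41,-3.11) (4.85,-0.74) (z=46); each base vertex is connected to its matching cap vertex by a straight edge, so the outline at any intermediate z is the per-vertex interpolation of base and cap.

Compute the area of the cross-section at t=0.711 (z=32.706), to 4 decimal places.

Area at t=0.711: 36.5092

Cross-section at t=0.711: each vertex is (1-t)·p0[i] + t·p1[i].
  v1: (1-0.711)·(-0.02,2.28) + 0.711·(0.74,5.56) = (0.5204,4.6121)
  v2: (1-0.711)·(-0.95,1.8) + 0.711·(-1.93,7.01) = (-1.6468,5.5043)
  v3: (1-0.711)·(-1.86,-3.42) + 0.711·(-2.43,-3.97) = (-2.2653,-3.8111)
  v4: (1-0.711)·(0.45,-3.5) + 0.711·(1.41,-3.11) = (1.1326,-3.2227)
  v5: (1-0.711)·(2.56,-1.66) + 0.711·(4.85,-0.74) = (4.1882,-1.0059)
Shoelace sum Σ(x_i·y_{i+1} − x_{i+1}·y_i):
  i=1: 0.5204·5.5043 − -1.6468·4.6121 = +10.4593 (running +10.4593)
  i=2: -1.6468·-3.8111 − -2.2653·5.5043 = +18.7447 (running +29.2040)
  i=3: -2.2653·-3.2227 − 1.1326·-3.8111 = +11.6166 (running +40.8206)
  i=4: 1.1326·-1.0059 − 4.1882·-3.2227 = +12.3581 (running +53.1787)
  i=5: 4.1882·4.6121 − 0.5204·-1.0059 = +19.8397 (running +73.0184)
Area = |Σ|/2 = |73.0184|/2 = 36.5092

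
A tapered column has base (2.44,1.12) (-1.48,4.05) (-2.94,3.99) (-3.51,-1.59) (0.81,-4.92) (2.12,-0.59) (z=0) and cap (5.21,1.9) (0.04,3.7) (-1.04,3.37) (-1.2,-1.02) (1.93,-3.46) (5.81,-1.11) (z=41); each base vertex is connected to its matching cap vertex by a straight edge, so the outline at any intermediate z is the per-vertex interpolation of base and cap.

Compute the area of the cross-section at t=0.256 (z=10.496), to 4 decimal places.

Area at t=0.256: 34.2441

Cross-section at t=0.256: each vertex is (1-t)·p0[i] + t·p1[i].
  v1: (1-0.256)·(2.44,1.12) + 0.256·(5.21,1.9) = (3.1491,1.3197)
  v2: (1-0.256)·(-1.48,4.05) + 0.256·(0.04,3.7) = (-1.0909,3.9604)
  v3: (1-0.256)·(-2.94,3.99) + 0.256·(-1.04,3.37) = (-2.4536,3.8313)
  v4: (1-0.256)·(-3.51,-1.59) + 0.256·(-1.2,-1.02) = (-2.9186,-1.4441)
  v5: (1-0.256)·(0.81,-4.92) + 0.256·(1.93,-3.46) = (1.0967,-4.5462)
  v6: (1-0.256)·(2.12,-0.59) + 0.256·(5.81,-1.11) = (3.0646,-0.7231)
Shoelace sum Σ(x_i·y_{i+1} − x_{i+1}·y_i):
  i=1: 3.1491·3.9604 − -1.0909·1.3197 = +13.9114 (running +13.9114)
  i=2: -1.0909·3.8313 − -2.4536·3.9604 = +5.5378 (running +19.4492)
  i=3: -2.4536·-1.4441 − -2.9186·3.8313 = +14.7253 (running +34.1745)
  i=4: -2.9186·-4.5462 − 1.0967·-1.4441 = +14.8526 (running +49.0271)
  i=5: 1.0967·-0.7231 − 3.0646·-4.5462 = +13.1395 (running +62.1666)
  i=6: 3.0646·1.3197 − 3.1491·-0.7231 = +6.3215 (running +68.4881)
Area = |Σ|/2 = |68.4881|/2 = 34.2441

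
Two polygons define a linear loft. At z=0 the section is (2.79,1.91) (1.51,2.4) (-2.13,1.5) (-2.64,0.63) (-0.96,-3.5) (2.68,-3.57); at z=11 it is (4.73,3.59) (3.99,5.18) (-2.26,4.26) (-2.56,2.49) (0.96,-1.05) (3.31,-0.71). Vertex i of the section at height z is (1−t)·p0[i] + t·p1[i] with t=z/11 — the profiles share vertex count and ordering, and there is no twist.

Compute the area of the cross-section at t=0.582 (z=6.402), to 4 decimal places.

Area at t=0.582: 28.4638

Cross-section at t=0.582: each vertex is (1-t)·p0[i] + t·p1[i].
  v1: (1-0.582)·(2.79,1.91) + 0.582·(4.73,3.59) = (3.9191,2.8878)
  v2: (1-0.582)·(1.51,2.4) + 0.582·(3.99,5.18) = (2.9534,4.0180)
  v3: (1-0.582)·(-2.13,1.5) + 0.582·(-2.26,4.26) = (-2.2057,3.1063)
  v4: (1-0.582)·(-2.64,0.63) + 0.582·(-2.56,2.49) = (-2.5934,1.7125)
  v5: (1-0.582)·(-0.96,-3.5) + 0.582·(0.96,-1.05) = (0.1574,-2.0741)
  v6: (1-0.582)·(2.68,-3.57) + 0.582·(3.31,-0.71) = (3.0467,-1.9055)
Shoelace sum Σ(x_i·y_{i+1} − x_{i+1}·y_i):
  i=1: 3.9191·4.0180 − 2.9534·2.8878 = +7.2181 (running +7.2181)
  i=2: 2.9534·3.1063 − -2.2057·4.0180 = +18.0363 (running +25.2544)
  i=3: -2.2057·1.7125 − -2.5934·3.1063 = +4.2788 (running +29.5333)
  i=4: -2.5934·-2.0741 − 0.1574·1.7125 = +5.1094 (running +34.6427)
  i=5: 0.1574·-1.9055 − 3.0467·-2.0741 = +6.0191 (running +40.6618)
  i=6: 3.0467·2.8878 − 3.9191·-1.9055 = +16.2658 (running +56.9275)
Area = |Σ|/2 = |56.9275|/2 = 28.4638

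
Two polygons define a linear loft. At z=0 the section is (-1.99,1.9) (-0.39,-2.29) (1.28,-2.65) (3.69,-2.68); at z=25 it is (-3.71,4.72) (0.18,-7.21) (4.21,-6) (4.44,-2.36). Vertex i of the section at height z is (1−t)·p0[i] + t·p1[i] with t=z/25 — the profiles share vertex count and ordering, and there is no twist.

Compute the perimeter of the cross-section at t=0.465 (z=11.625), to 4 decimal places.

Cross-section at t=0.465: each vertex is (1-t)·p0[i] + t·p1[i].
  v1: (1-0.465)·(-1.99,1.9) + 0.465·(-3.71,4.72) = (-2.7898,3.2113)
  v2: (1-0.465)·(-0.39,-2.29) + 0.465·(0.18,-7.21) = (-0.1249,-4.5778)
  v3: (1-0.465)·(1.28,-2.65) + 0.465·(4.21,-6) = (2.6425,-4.2077)
  v4: (1-0.465)·(3.69,-2.68) + 0.465·(4.44,-2.36) = (4.0388,-2.5312)
Perimeter = Σ |v_{i+1} − v_i|:
  edge 1→2: √(2.6648² + -7.7891²) = 8.2323 (running 8.2323)
  edge 2→3: √(2.7674² + 0.3700²) = 2.7920 (running 11.0244)
  edge 3→4: √(1.3963² + 1.6765²) = 2.1819 (running 13.2062)
  edge 4→1: √(-6.8285² + 5.7425²) = 8.9222 (running 22.1284)
Perimeter = 22.1284

Perimeter at t=0.465: 22.1284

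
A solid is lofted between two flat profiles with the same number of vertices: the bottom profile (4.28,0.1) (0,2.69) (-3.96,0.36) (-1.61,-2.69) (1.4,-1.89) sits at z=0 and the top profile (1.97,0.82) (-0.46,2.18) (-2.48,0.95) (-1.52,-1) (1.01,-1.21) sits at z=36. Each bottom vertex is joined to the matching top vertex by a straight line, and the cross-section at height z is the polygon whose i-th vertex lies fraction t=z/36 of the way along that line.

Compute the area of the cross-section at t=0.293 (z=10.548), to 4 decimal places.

Area at t=0.293: 19.3291

Cross-section at t=0.293: each vertex is (1-t)·p0[i] + t·p1[i].
  v1: (1-0.293)·(4.28,0.1) + 0.293·(1.97,0.82) = (3.6032,0.3110)
  v2: (1-0.293)·(0,2.69) + 0.293·(-0.46,2.18) = (-0.1348,2.5406)
  v3: (1-0.293)·(-3.96,0.36) + 0.293·(-2.48,0.95) = (-3.5264,0.5329)
  v4: (1-0.293)·(-1.61,-2.69) + 0.293·(-1.52,-1) = (-1.5836,-2.1948)
  v5: (1-0.293)·(1.4,-1.89) + 0.293·(1.01,-1.21) = (1.2857,-1.6908)
Shoelace sum Σ(x_i·y_{i+1} − x_{i+1}·y_i):
  i=1: 3.6032·2.5406 − -0.1348·0.3110 = +9.1960 (running +9.1960)
  i=2: -0.1348·0.5329 − -3.5264·2.5406 = +8.8871 (running +18.0832)
  i=3: -3.5264·-2.1948 − -1.5836·0.5329 = +8.5836 (running +26.6668)
  i=4: -1.5836·-1.6908 − 1.2857·-2.1948 = +5.4995 (running +32.1663)
  i=5: 1.2857·0.3110 − 3.6032·-1.6908 = +6.4919 (running +38.6582)
Area = |Σ|/2 = |38.6582|/2 = 19.3291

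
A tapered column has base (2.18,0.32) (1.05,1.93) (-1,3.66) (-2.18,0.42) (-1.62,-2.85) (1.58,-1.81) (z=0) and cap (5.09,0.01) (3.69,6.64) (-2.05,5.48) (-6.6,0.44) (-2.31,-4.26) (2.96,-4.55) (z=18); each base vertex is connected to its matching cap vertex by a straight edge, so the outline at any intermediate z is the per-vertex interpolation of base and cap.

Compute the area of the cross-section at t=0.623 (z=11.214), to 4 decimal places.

Area at t=0.623: 56.4606

Cross-section at t=0.623: each vertex is (1-t)·p0[i] + t·p1[i].
  v1: (1-0.623)·(2.18,0.32) + 0.623·(5.09,0.01) = (3.9929,0.1269)
  v2: (1-0.623)·(1.05,1.93) + 0.623·(3.69,6.64) = (2.6947,4.8643)
  v3: (1-0.623)·(-1,3.66) + 0.623·(-2.05,5.48) = (-1.6541,4.7939)
  v4: (1-0.623)·(-2.18,0.42) + 0.623·(-6.6,0.44) = (-4.9337,0.4325)
  v5: (1-0.623)·(-1.62,-2.85) + 0.623·(-2.31,-4.26) = (-2.0499,-3.7284)
  v6: (1-0.623)·(1.58,-1.81) + 0.623·(2.96,-4.55) = (2.4397,-3.5170)
Shoelace sum Σ(x_i·y_{i+1} − x_{i+1}·y_i):
  i=1: 3.9929·4.8643 − 2.6947·0.1269 = +19.0811 (running +19.0811)
  i=2: 2.6947·4.7939 − -1.6541·4.8643 = +20.9644 (running +40.0455)
  i=3: -1.6541·0.4325 − -4.9337·4.7939 = +22.9359 (running +62.9814)
  i=4: -4.9337·-3.7284 − -2.0499·0.4325 = +19.2813 (running +82.2627)
  i=5: -2.0499·-3.5170 − 2.4397·-3.7284 = +16.3058 (running +98.5685)
  i=6: 2.4397·0.1269 − 3.9929·-3.5170 = +14.3527 (running +112.9213)
Area = |Σ|/2 = |112.9213|/2 = 56.4606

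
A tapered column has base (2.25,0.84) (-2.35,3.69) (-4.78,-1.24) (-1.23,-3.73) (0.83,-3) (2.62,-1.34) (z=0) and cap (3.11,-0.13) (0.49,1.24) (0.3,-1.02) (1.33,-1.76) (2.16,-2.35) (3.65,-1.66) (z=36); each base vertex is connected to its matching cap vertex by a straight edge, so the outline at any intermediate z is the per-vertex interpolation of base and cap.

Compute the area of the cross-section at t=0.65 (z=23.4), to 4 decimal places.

Cross-section at t=0.65: each vertex is (1-t)·p0[i] + t·p1[i].
  v1: (1-0.65)·(2.25,0.84) + 0.65·(3.11,-0.13) = (2.8090,0.2095)
  v2: (1-0.65)·(-2.35,3.69) + 0.65·(0.49,1.24) = (-0.5040,2.0975)
  v3: (1-0.65)·(-4.78,-1.24) + 0.65·(0.3,-1.02) = (-1.4780,-1.0970)
  v4: (1-0.65)·(-1.23,-3.73) + 0.65·(1.33,-1.76) = (0.4340,-2.4495)
  v5: (1-0.65)·(0.83,-3) + 0.65·(2.16,-2.35) = (1.6945,-2.5775)
  v6: (1-0.65)·(2.62,-1.34) + 0.65·(3.65,-1.66) = (3.2895,-1.5480)
Shoelace sum Σ(x_i·y_{i+1} − x_{i+1}·y_i):
  i=1: 2.8090·2.0975 − -0.5040·0.2095 = +5.9975 (running +5.9975)
  i=2: -0.5040·-1.0970 − -1.4780·2.0975 = +3.6530 (running +9.6505)
  i=3: -1.4780·-2.4495 − 0.4340·-1.0970 = +4.0965 (running +13.7469)
  i=4: 0.4340·-2.5775 − 1.6945·-2.4495 = +3.0320 (running +16.7790)
  i=5: 1.6945·-1.5480 − 3.2895·-2.5775 = +5.8556 (running +22.6346)
  i=6: 3.2895·0.2095 − 2.8090·-1.5480 = +5.0375 (running +27.6720)
Area = |Σ|/2 = |27.6720|/2 = 13.8360

Area at t=0.65: 13.8360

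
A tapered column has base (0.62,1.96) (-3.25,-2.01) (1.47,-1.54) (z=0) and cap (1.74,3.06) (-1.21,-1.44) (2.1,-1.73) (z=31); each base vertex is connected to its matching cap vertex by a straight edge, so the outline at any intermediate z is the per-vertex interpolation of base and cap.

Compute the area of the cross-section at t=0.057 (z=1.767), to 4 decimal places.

Area at t=0.057: 8.4653

Cross-section at t=0.057: each vertex is (1-t)·p0[i] + t·p1[i].
  v1: (1-0.057)·(0.62,1.96) + 0.057·(1.74,3.06) = (0.6838,2.0227)
  v2: (1-0.057)·(-3.25,-2.01) + 0.057·(-1.21,-1.44) = (-3.1337,-1.9775)
  v3: (1-0.057)·(1.47,-1.54) + 0.057·(2.1,-1.73) = (1.5059,-1.5508)
Shoelace sum Σ(x_i·y_{i+1} − x_{i+1}·y_i):
  i=1: 0.6838·-1.9775 − -3.1337·2.0227 = +4.9863 (running +4.9863)
  i=2: -3.1337·-1.5508 − 1.5059·-1.9775 = +7.8378 (running +12.8241)
  i=3: 1.5059·2.0227 − 0.6838·-1.5508 = +4.1065 (running +16.9306)
Area = |Σ|/2 = |16.9306|/2 = 8.4653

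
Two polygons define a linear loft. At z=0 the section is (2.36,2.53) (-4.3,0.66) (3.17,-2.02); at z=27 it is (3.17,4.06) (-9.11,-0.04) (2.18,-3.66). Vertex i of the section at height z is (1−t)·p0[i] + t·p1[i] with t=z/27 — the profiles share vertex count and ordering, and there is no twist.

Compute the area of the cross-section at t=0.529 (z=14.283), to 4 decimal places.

Area at t=0.529: 29.7751

Cross-section at t=0.529: each vertex is (1-t)·p0[i] + t·p1[i].
  v1: (1-0.529)·(2.36,2.53) + 0.529·(3.17,4.06) = (2.7885,3.3394)
  v2: (1-0.529)·(-4.3,0.66) + 0.529·(-9.11,-0.04) = (-6.8445,0.2897)
  v3: (1-0.529)·(3.17,-2.02) + 0.529·(2.18,-3.66) = (2.6463,-2.8876)
Shoelace sum Σ(x_i·y_{i+1} − x_{i+1}·y_i):
  i=1: 2.7885·0.2897 − -6.8445·3.3394 = +23.6641 (running +23.6641)
  i=2: -6.8445·-2.8876 − 2.6463·0.2897 = +18.9972 (running +42.6614)
  i=3: 2.6463·3.3394 − 2.7885·-2.8876 = +16.8889 (running +59.5502)
Area = |Σ|/2 = |59.5502|/2 = 29.7751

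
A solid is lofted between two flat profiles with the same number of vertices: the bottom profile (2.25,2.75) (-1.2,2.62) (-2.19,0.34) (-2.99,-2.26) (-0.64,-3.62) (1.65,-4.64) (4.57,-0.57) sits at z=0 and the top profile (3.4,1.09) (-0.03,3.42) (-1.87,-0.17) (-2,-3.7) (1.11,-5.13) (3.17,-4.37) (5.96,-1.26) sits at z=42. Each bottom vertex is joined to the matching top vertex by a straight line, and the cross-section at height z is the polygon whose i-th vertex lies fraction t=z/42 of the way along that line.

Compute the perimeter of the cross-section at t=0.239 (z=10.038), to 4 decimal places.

Perimeter at t=0.239: 23.1214

Cross-section at t=0.239: each vertex is (1-t)·p0[i] + t·p1[i].
  v1: (1-0.239)·(2.25,2.75) + 0.239·(3.4,1.09) = (2.5248,2.3533)
  v2: (1-0.239)·(-1.2,2.62) + 0.239·(-0.03,3.42) = (-0.9204,2.8112)
  v3: (1-0.239)·(-2.19,0.34) + 0.239·(-1.87,-0.17) = (-2.1135,0.2181)
  v4: (1-0.239)·(-2.99,-2.26) + 0.239·(-2,-3.7) = (-2.7534,-2.6042)
  v5: (1-0.239)·(-0.64,-3.62) + 0.239·(1.11,-5.13) = (-0.2218,-3.9809)
  v6: (1-0.239)·(1.65,-4.64) + 0.239·(3.17,-4.37) = (2.0133,-4.5755)
  v7: (1-0.239)·(4.57,-0.57) + 0.239·(5.96,-1.26) = (4.9022,-0.7349)
Perimeter = Σ |v_{i+1} − v_i|:
  edge 1→2: √(-3.4452² + 0.4579²) = 3.4755 (running 3.4755)
  edge 2→3: √(-1.1931² + -2.5931²) = 2.8544 (running 6.3299)
  edge 3→4: √(-0.6399² + -2.8223²) = 2.8939 (running 9.2238)
  edge 4→5: √(2.5316² + -1.3767²) = 2.8818 (running 12.1056)
  edge 5→6: √(2.2350² + -0.5946²) = 2.3128 (running 14.4184)
  edge 6→7: √(2.8889² + 3.8406²) = 4.8058 (running 19.2242)
  edge 7→1: √(-2.3774² + 3.0882²) = 3.8973 (running 23.1214)
Perimeter = 23.1214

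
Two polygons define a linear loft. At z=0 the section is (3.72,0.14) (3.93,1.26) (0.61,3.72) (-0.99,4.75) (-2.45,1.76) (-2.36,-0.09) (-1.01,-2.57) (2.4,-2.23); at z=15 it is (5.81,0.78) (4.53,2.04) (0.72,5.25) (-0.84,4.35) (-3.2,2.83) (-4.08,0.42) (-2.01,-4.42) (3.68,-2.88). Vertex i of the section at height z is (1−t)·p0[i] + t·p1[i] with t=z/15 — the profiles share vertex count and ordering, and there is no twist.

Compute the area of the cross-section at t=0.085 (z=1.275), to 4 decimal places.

Area at t=0.085: 32.9549

Cross-section at t=0.085: each vertex is (1-t)·p0[i] + t·p1[i].
  v1: (1-0.085)·(3.72,0.14) + 0.085·(5.81,0.78) = (3.8977,0.1944)
  v2: (1-0.085)·(3.93,1.26) + 0.085·(4.53,2.04) = (3.9810,1.3263)
  v3: (1-0.085)·(0.61,3.72) + 0.085·(0.72,5.25) = (0.6194,3.8501)
  v4: (1-0.085)·(-0.99,4.75) + 0.085·(-0.84,4.35) = (-0.9773,4.7160)
  v5: (1-0.085)·(-2.45,1.76) + 0.085·(-3.2,2.83) = (-2.5137,1.8510)
  v6: (1-0.085)·(-2.36,-0.09) + 0.085·(-4.08,0.42) = (-2.5062,-0.0467)
  v7: (1-0.085)·(-1.01,-2.57) + 0.085·(-2.01,-4.42) = (-1.0950,-2.7273)
  v8: (1-0.085)·(2.4,-2.23) + 0.085·(3.68,-2.88) = (2.5088,-2.2853)
Shoelace sum Σ(x_i·y_{i+1} − x_{i+1}·y_i):
  i=1: 3.8977·1.3263 − 3.9810·0.1944 = +4.3955 (running +4.3955)
  i=2: 3.9810·3.8501 − 0.6194·1.3263 = +14.5056 (running +18.9012)
  i=3: 0.6194·4.7160 − -0.9773·3.8501 = +6.6833 (running +25.5845)
  i=4: -0.9773·1.8510 − -2.5137·4.7160 = +10.0460 (running +35.6305)
  i=5: -2.5137·-0.0467 − -2.5062·1.8510 = +4.7561 (running +40.3866)
  i=6: -2.5062·-2.7273 − -1.0950·-0.0467 = +6.7840 (running +47.1705)
  i=7: -1.0950·-2.2853 − 2.5088·-2.7273 = +9.3445 (running +56.5150)
  i=8: 2.5088·0.1944 − 3.8977·-2.2853 = +9.3948 (running +65.9098)
Area = |Σ|/2 = |65.9098|/2 = 32.9549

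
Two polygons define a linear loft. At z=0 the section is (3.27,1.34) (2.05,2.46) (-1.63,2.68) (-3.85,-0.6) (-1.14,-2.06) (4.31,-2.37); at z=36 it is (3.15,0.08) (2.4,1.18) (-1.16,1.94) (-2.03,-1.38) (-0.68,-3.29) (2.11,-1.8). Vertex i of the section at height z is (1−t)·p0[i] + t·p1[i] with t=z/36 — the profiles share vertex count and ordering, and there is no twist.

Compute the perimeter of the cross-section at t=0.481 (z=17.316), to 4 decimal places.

Perimeter at t=0.481: 18.4884

Cross-section at t=0.481: each vertex is (1-t)·p0[i] + t·p1[i].
  v1: (1-0.481)·(3.27,1.34) + 0.481·(3.15,0.08) = (3.2123,0.7339)
  v2: (1-0.481)·(2.05,2.46) + 0.481·(2.4,1.18) = (2.2184,1.8443)
  v3: (1-0.481)·(-1.63,2.68) + 0.481·(-1.16,1.94) = (-1.4039,2.3241)
  v4: (1-0.481)·(-3.85,-0.6) + 0.481·(-2.03,-1.38) = (-2.9746,-0.9752)
  v5: (1-0.481)·(-1.14,-2.06) + 0.481·(-0.68,-3.29) = (-0.9187,-2.6516)
  v6: (1-0.481)·(4.31,-2.37) + 0.481·(2.11,-1.8) = (3.2518,-2.0958)
Perimeter = Σ |v_{i+1} − v_i|:
  edge 1→2: √(-0.9939² + 1.1104²) = 1.4902 (running 1.4902)
  edge 2→3: √(-3.6223² + 0.4797²) = 3.6539 (running 5.1442)
  edge 3→4: √(-1.5707² + -3.2992²) = 3.6540 (running 8.7982)
  edge 4→5: √(2.0558² + -1.6764²) = 2.6527 (running 11.4509)
  edge 5→6: √(4.1705² + 0.5558²) = 4.2074 (running 15.6583)
  edge 6→1: √(-0.0395² + 2.8298²) = 2.8300 (running 18.4884)
Perimeter = 18.4884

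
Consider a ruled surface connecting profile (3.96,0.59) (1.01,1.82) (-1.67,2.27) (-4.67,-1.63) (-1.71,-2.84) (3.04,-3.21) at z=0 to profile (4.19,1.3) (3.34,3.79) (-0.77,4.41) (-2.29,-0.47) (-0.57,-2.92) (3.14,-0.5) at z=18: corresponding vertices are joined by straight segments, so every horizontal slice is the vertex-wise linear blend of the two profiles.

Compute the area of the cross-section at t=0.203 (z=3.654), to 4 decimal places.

Cross-section at t=0.203: each vertex is (1-t)·p0[i] + t·p1[i].
  v1: (1-0.203)·(3.96,0.59) + 0.203·(4.19,1.3) = (4.0067,0.7341)
  v2: (1-0.203)·(1.01,1.82) + 0.203·(3.34,3.79) = (1.4830,2.2199)
  v3: (1-0.203)·(-1.67,2.27) + 0.203·(-0.77,4.41) = (-1.4873,2.7044)
  v4: (1-0.203)·(-4.67,-1.63) + 0.203·(-2.29,-0.47) = (-4.1869,-1.3945)
  v5: (1-0.203)·(-1.71,-2.84) + 0.203·(-0.57,-2.92) = (-1.4786,-2.8562)
  v6: (1-0.203)·(3.04,-3.21) + 0.203·(3.14,-0.5) = (3.0603,-2.6599)
Shoelace sum Σ(x_i·y_{i+1} − x_{i+1}·y_i):
  i=1: 4.0067·2.2199 − 1.4830·0.7341 = +7.8058 (running +7.8058)
  i=2: 1.4830·2.7044 − -1.4873·2.2199 = +7.3123 (running +15.1181)
  i=3: -1.4873·-1.3945 − -4.1869·2.7044 = +13.3971 (running +28.5152)
  i=4: -4.1869·-2.8562 − -1.4786·-1.3945 = +9.8968 (running +38.4119)
  i=5: -1.4786·-2.6599 − 3.0603·-2.8562 = +12.6738 (running +51.0857)
  i=6: 3.0603·0.7341 − 4.0067·-2.6599 = +12.9039 (running +63.9897)
Area = |Σ|/2 = |63.9897|/2 = 31.9948

Area at t=0.203: 31.9948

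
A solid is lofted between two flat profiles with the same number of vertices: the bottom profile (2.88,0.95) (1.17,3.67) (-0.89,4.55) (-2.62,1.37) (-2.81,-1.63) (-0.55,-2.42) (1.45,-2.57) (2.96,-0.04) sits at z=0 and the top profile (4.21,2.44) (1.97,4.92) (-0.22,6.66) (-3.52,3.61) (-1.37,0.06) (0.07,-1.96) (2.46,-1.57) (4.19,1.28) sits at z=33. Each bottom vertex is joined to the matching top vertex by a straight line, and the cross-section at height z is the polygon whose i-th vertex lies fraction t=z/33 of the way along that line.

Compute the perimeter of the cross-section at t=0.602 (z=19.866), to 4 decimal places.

Cross-section at t=0.602: each vertex is (1-t)·p0[i] + t·p1[i].
  v1: (1-0.602)·(2.88,0.95) + 0.602·(4.21,2.44) = (3.6807,1.8470)
  v2: (1-0.602)·(1.17,3.67) + 0.602·(1.97,4.92) = (1.6516,4.4225)
  v3: (1-0.602)·(-0.89,4.55) + 0.602·(-0.22,6.66) = (-0.4867,5.8202)
  v4: (1-0.602)·(-2.62,1.37) + 0.602·(-3.52,3.61) = (-3.1618,2.7185)
  v5: (1-0.602)·(-2.81,-1.63) + 0.602·(-1.37,0.06) = (-1.9431,-0.6126)
  v6: (1-0.602)·(-0.55,-2.42) + 0.602·(0.07,-1.96) = (-0.1768,-2.1431)
  v7: (1-0.602)·(1.45,-2.57) + 0.602·(2.46,-1.57) = (2.0580,-1.9680)
  v8: (1-0.602)·(2.96,-0.04) + 0.602·(4.19,1.28) = (3.7005,0.7546)
Perimeter = Σ |v_{i+1} − v_i|:
  edge 1→2: √(-2.0291² + 2.5755²) = 3.2788 (running 3.2788)
  edge 2→3: √(-2.1383² + 1.3977²) = 2.5546 (running 5.8333)
  edge 3→4: √(-2.6751² + -3.1017²) = 4.0960 (running 9.9293)
  edge 4→5: √(1.2187² + -3.3311²) = 3.5470 (running 13.4764)
  edge 5→6: √(1.7664² + -1.5305²) = 2.3372 (running 15.8135)
  edge 6→7: √(2.2348² + 0.1751²) = 2.2416 (running 18.0552)
  edge 7→8: √(1.6424² + 2.7226²) = 3.1797 (running 21.2348)
  edge 8→1: √(-0.0198² + 1.0923²) = 1.0925 (running 22.3274)
Perimeter = 22.3274

Perimeter at t=0.602: 22.3274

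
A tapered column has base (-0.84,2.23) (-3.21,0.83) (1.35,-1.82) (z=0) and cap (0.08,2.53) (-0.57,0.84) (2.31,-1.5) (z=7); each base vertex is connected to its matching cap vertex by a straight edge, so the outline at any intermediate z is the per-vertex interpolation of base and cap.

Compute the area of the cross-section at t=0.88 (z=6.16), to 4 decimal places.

Cross-section at t=0.88: each vertex is (1-t)·p0[i] + t·p1[i].
  v1: (1-0.88)·(-0.84,2.23) + 0.88·(0.08,2.53) = (-0.0304,2.4940)
  v2: (1-0.88)·(-3.21,0.83) + 0.88·(-0.57,0.84) = (-0.8868,0.8388)
  v3: (1-0.88)·(1.35,-1.82) + 0.88·(2.31,-1.5) = (2.1948,-1.5384)
Shoelace sum Σ(x_i·y_{i+1} − x_{i+1}·y_i):
  i=1: -0.0304·0.8388 − -0.8868·2.4940 = +2.1862 (running +2.1862)
  i=2: -0.8868·-1.5384 − 2.1948·0.8388 = -0.4767 (running +1.7094)
  i=3: 2.1948·2.4940 − -0.0304·-1.5384 = +5.4271 (running +7.1365)
Area = |Σ|/2 = |7.1365|/2 = 3.5682

Area at t=0.88: 3.5682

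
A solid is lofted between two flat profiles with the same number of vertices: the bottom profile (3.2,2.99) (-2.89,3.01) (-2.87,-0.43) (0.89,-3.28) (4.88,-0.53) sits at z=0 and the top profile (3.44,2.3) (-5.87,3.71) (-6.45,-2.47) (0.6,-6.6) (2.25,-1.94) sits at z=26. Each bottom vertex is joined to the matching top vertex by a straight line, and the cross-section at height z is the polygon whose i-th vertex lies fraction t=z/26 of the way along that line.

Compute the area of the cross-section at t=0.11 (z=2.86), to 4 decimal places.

Cross-section at t=0.11: each vertex is (1-t)·p0[i] + t·p1[i].
  v1: (1-0.11)·(3.2,2.99) + 0.11·(3.44,2.3) = (3.2264,2.9141)
  v2: (1-0.11)·(-2.89,3.01) + 0.11·(-5.87,3.71) = (-3.2178,3.0870)
  v3: (1-0.11)·(-2.87,-0.43) + 0.11·(-6.45,-2.47) = (-3.2638,-0.6544)
  v4: (1-0.11)·(0.89,-3.28) + 0.11·(0.6,-6.6) = (0.8581,-3.6452)
  v5: (1-0.11)·(4.88,-0.53) + 0.11·(2.25,-1.94) = (4.5907,-0.6851)
Shoelace sum Σ(x_i·y_{i+1} − x_{i+1}·y_i):
  i=1: 3.2264·3.0870 − -3.2178·2.9141 = +19.3369 (running +19.3369)
  i=2: -3.2178·-0.6544 − -3.2638·3.0870 = +12.1811 (running +31.5180)
  i=3: -3.2638·-3.6452 − 0.8581·-0.6544 = +12.4587 (running +43.9767)
  i=4: 0.8581·-0.6851 − 4.5907·-3.6452 = +16.1461 (running +60.1228)
  i=5: 4.5907·2.9141 − 3.2264·-0.6851 = +15.5882 (running +75.7110)
Area = |Σ|/2 = |75.7110|/2 = 37.8555

Area at t=0.11: 37.8555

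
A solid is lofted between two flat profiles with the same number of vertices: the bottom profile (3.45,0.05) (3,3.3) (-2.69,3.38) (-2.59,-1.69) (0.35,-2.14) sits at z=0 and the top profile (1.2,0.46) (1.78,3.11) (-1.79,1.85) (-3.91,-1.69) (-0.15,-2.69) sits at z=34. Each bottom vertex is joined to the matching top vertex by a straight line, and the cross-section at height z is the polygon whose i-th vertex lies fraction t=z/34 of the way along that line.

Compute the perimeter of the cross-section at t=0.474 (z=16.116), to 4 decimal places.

Perimeter at t=0.474: 19.0212

Cross-section at t=0.474: each vertex is (1-t)·p0[i] + t·p1[i].
  v1: (1-0.474)·(3.45,0.05) + 0.474·(1.2,0.46) = (2.3835,0.2443)
  v2: (1-0.474)·(3,3.3) + 0.474·(1.78,3.11) = (2.4217,3.2099)
  v3: (1-0.474)·(-2.69,3.38) + 0.474·(-1.79,1.85) = (-2.2634,2.6548)
  v4: (1-0.474)·(-2.59,-1.69) + 0.474·(-3.91,-1.69) = (-3.2157,-1.6900)
  v5: (1-0.474)·(0.35,-2.14) + 0.474·(-0.15,-2.69) = (0.1130,-2.4007)
Perimeter = Σ |v_{i+1} − v_i|:
  edge 1→2: √(0.0382² + 2.9656²) = 2.9658 (running 2.9658)
  edge 2→3: √(-4.6851² + -0.5552²) = 4.7179 (running 7.6837)
  edge 3→4: √(-0.9523² + -4.3448²) = 4.4479 (running 12.1317)
  edge 4→5: √(3.3287² + -0.7107²) = 3.4037 (running 15.5354)
  edge 5→1: √(2.2705² + 2.6450²) = 3.4859 (running 19.0212)
Perimeter = 19.0212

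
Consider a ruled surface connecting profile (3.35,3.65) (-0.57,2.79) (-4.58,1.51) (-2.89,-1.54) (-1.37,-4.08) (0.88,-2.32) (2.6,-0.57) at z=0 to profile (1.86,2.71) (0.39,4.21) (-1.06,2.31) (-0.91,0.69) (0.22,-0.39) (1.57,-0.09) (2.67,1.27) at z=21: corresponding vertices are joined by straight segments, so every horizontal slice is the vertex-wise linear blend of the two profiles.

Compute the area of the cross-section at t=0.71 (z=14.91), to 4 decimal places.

Cross-section at t=0.71: each vertex is (1-t)·p0[i] + t·p1[i].
  v1: (1-0.71)·(3.35,3.65) + 0.71·(1.86,2.71) = (2.2921,2.9826)
  v2: (1-0.71)·(-0.57,2.79) + 0.71·(0.39,4.21) = (0.1116,3.7982)
  v3: (1-0.71)·(-4.58,1.51) + 0.71·(-1.06,2.31) = (-2.0808,2.0780)
  v4: (1-0.71)·(-2.89,-1.54) + 0.71·(-0.91,0.69) = (-1.4842,0.0433)
  v5: (1-0.71)·(-1.37,-4.08) + 0.71·(0.22,-0.39) = (-0.2411,-1.4601)
  v6: (1-0.71)·(0.88,-2.32) + 0.71·(1.57,-0.09) = (1.3699,-0.7367)
  v7: (1-0.71)·(2.6,-0.57) + 0.71·(2.67,1.27) = (2.6497,0.7364)
Shoelace sum Σ(x_i·y_{i+1} − x_{i+1}·y_i):
  i=1: 2.2921·3.7982 − 0.1116·2.9826 = +8.3730 (running +8.3730)
  i=2: 0.1116·2.0780 − -2.0808·3.7982 = +8.1352 (running +16.5082)
  i=3: -2.0808·0.0433 − -1.4842·2.0780 = +2.9941 (running +19.5023)
  i=4: -1.4842·-1.4601 − -0.2411·0.0433 = +2.1775 (running +21.6798)
  i=5: -0.2411·-0.7367 − 1.3699·-1.4601 = +2.1778 (running +23.8576)
  i=6: 1.3699·0.7364 − 2.6497·-0.7367 = +2.9608 (running +26.8184)
  i=7: 2.6497·2.9826 − 2.2921·0.7364 = +6.2151 (running +33.0335)
Area = |Σ|/2 = |33.0335|/2 = 16.5168

Area at t=0.71: 16.5168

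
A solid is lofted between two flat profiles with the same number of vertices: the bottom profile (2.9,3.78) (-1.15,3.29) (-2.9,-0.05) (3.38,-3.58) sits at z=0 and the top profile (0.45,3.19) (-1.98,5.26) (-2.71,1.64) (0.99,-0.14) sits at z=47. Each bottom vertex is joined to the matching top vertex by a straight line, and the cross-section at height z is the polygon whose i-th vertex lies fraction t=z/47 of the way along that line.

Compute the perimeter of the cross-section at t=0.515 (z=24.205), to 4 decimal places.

Cross-section at t=0.515: each vertex is (1-t)·p0[i] + t·p1[i].
  v1: (1-0.515)·(2.9,3.78) + 0.515·(0.45,3.19) = (1.6382,3.4761)
  v2: (1-0.515)·(-1.15,3.29) + 0.515·(-1.98,5.26) = (-1.5775,4.3045)
  v3: (1-0.515)·(-2.9,-0.05) + 0.515·(-2.71,1.64) = (-2.8022,0.8204)
  v4: (1-0.515)·(3.38,-3.58) + 0.515·(0.99,-0.14) = (2.1492,-1.8084)
Perimeter = Σ |v_{i+1} − v_i|:
  edge 1→2: √(-3.2157² + 0.8284²) = 3.3207 (running 3.3207)
  edge 2→3: √(-1.2247² + -3.4842²) = 3.6932 (running 7.0139)
  edge 3→4: √(4.9513² + -2.6288²) = 5.6059 (running 12.6197)
  edge 4→1: √(-0.5109² + 5.2845²) = 5.3092 (running 17.9289)
Perimeter = 17.9289

Perimeter at t=0.515: 17.9289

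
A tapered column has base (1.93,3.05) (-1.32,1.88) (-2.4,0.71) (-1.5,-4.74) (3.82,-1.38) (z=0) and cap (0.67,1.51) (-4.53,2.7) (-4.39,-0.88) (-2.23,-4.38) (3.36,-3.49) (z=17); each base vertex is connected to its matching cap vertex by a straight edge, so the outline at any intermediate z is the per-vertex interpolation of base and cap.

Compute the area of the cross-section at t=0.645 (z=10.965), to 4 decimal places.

Area at t=0.645: 33.5919

Cross-section at t=0.645: each vertex is (1-t)·p0[i] + t·p1[i].
  v1: (1-0.645)·(1.93,3.05) + 0.645·(0.67,1.51) = (1.1173,2.0567)
  v2: (1-0.645)·(-1.32,1.88) + 0.645·(-4.53,2.7) = (-3.3904,2.4089)
  v3: (1-0.645)·(-2.4,0.71) + 0.645·(-4.39,-0.88) = (-3.6835,-0.3155)
  v4: (1-0.645)·(-1.5,-4.74) + 0.645·(-2.23,-4.38) = (-1.9708,-4.5078)
  v5: (1-0.645)·(3.82,-1.38) + 0.645·(3.36,-3.49) = (3.5233,-2.7410)
Shoelace sum Σ(x_i·y_{i+1} − x_{i+1}·y_i):
  i=1: 1.1173·2.4089 − -3.3904·2.0567 = +9.6646 (running +9.6646)
  i=2: -3.3904·-0.3155 − -3.6835·2.4089 = +9.9432 (running +19.6078)
  i=3: -3.6835·-4.5078 − -1.9708·-0.3155 = +15.9828 (running +35.5906)
  i=4: -1.9708·-2.7410 − 3.5233·-4.5078 = +21.2843 (running +56.8749)
  i=5: 3.5233·2.0567 − 1.1173·-2.7410 = +10.3088 (running +67.1837)
Area = |Σ|/2 = |67.1837|/2 = 33.5919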